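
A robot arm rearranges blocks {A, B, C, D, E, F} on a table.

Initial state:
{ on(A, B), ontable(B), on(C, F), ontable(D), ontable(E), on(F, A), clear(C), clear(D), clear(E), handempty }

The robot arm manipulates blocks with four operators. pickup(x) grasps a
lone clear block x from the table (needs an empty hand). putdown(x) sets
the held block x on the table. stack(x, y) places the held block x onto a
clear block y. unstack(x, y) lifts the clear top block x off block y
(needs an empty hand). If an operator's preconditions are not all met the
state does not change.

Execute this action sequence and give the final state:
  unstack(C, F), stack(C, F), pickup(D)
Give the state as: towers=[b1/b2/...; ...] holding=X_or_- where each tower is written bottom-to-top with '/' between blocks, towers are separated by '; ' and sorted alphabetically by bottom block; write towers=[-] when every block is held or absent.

step 1 (unstack(C, F)): towers=[B/A/F; D; E] holding=C
step 2 (stack(C, F)): towers=[B/A/F/C; D; E] holding=-
step 3 (pickup(D)): towers=[B/A/F/C; E] holding=D

towers=[B/A/F/C; E] holding=D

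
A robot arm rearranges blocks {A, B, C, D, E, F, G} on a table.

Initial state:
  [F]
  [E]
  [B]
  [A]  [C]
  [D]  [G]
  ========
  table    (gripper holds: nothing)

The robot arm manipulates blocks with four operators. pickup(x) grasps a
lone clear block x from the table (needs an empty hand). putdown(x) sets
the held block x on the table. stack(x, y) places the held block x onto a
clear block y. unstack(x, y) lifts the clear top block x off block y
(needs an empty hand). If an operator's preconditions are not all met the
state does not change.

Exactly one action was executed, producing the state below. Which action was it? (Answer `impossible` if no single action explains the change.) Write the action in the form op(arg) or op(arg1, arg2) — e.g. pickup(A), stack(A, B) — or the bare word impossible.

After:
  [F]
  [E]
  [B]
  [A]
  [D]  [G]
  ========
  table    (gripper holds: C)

unstack(C, G)

target: towers=[D/A/B/E/F; G] holding=C
     unstack(F, E) → towers=[D/A/B/E; G/C] holding=F
     unstack(C, G) → towers=[D/A/B/E/F; G] holding=C  ← match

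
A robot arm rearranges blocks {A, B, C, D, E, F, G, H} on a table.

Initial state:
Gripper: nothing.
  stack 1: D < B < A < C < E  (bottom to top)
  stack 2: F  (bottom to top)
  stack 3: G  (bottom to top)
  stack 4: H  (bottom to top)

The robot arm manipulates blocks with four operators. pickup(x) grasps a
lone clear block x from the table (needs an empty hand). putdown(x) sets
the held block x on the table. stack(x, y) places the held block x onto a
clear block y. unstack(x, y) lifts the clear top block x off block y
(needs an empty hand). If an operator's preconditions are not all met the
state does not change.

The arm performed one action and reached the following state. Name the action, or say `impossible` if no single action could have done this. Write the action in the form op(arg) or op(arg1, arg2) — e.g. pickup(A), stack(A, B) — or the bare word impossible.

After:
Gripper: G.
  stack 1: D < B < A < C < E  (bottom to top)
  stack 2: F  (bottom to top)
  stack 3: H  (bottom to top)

pickup(G)

target: towers=[D/B/A/C/E; F; H] holding=G
         pickup(G) → towers=[D/B/A/C/E; F; H] holding=G  ← match
     unstack(E, C) → towers=[D/B/A/C; F; G; H] holding=E
         pickup(H) → towers=[D/B/A/C/E; F; G] holding=H
         pickup(F) → towers=[D/B/A/C/E; G; H] holding=F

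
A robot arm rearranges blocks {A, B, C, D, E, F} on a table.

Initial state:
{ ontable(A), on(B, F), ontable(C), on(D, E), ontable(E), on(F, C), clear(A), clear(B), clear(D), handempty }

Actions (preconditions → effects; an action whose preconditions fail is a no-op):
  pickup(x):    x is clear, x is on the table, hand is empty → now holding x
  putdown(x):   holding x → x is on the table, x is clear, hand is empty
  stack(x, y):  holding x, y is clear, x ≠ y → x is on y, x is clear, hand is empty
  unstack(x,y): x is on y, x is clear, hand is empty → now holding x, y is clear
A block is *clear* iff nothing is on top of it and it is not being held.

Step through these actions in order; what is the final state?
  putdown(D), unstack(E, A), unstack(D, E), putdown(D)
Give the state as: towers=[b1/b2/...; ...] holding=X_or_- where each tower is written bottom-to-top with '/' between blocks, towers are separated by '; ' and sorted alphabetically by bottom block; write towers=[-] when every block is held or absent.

towers=[A; C/F/B; D; E] holding=-

step 1 (putdown(D)) [no-op]: towers=[A; C/F/B; E/D] holding=-
step 2 (unstack(E, A)) [no-op]: towers=[A; C/F/B; E/D] holding=-
step 3 (unstack(D, E)): towers=[A; C/F/B; E] holding=D
step 4 (putdown(D)): towers=[A; C/F/B; D; E] holding=-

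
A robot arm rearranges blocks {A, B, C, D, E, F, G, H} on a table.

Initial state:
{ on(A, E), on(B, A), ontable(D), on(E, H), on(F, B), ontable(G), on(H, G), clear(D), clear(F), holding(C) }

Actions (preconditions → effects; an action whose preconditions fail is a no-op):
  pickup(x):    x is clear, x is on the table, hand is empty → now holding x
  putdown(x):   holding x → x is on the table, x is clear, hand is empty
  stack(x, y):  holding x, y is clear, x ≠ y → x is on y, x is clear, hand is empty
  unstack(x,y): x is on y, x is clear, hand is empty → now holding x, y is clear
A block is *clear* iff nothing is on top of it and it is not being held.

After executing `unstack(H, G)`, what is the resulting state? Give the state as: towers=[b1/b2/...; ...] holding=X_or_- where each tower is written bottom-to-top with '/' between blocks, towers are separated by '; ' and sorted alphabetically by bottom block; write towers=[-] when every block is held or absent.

before: towers=[D; G/H/E/A/B/F] holding=C
pre[unstack(H, G)]: on(H,G) yes, clear(H) no, handempty no
clear(H), handempty unmet → unstack(H, G) is a no-op
after:  towers=[D; G/H/E/A/B/F] holding=C

towers=[D; G/H/E/A/B/F] holding=C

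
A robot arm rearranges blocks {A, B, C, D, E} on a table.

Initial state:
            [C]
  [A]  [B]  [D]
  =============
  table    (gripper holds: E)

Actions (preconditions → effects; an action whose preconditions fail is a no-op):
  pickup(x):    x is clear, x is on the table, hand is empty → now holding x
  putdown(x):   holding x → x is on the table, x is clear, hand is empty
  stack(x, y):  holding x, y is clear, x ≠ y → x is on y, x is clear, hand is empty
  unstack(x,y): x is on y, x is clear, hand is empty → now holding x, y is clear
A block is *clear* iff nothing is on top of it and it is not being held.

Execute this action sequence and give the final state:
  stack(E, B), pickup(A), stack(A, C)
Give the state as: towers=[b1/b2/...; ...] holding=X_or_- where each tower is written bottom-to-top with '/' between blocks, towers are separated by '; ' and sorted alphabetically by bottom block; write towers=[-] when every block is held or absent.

towers=[B/E; D/C/A] holding=-

step 1 (stack(E, B)): towers=[A; B/E; D/C] holding=-
step 2 (pickup(A)): towers=[B/E; D/C] holding=A
step 3 (stack(A, C)): towers=[B/E; D/C/A] holding=-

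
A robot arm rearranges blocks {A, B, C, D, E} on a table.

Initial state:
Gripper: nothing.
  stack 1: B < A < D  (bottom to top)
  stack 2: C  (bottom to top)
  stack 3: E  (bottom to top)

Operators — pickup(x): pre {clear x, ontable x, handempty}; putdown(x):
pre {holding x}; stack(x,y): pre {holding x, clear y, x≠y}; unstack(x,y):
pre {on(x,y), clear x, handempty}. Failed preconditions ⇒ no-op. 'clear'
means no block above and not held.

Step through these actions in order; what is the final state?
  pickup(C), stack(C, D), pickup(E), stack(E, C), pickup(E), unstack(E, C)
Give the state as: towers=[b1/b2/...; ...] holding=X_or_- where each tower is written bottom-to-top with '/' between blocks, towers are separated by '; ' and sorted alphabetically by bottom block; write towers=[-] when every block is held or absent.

towers=[B/A/D/C] holding=E

step 1 (pickup(C)): towers=[B/A/D; E] holding=C
step 2 (stack(C, D)): towers=[B/A/D/C; E] holding=-
step 3 (pickup(E)): towers=[B/A/D/C] holding=E
step 4 (stack(E, C)): towers=[B/A/D/C/E] holding=-
step 5 (pickup(E)) [no-op]: towers=[B/A/D/C/E] holding=-
step 6 (unstack(E, C)): towers=[B/A/D/C] holding=E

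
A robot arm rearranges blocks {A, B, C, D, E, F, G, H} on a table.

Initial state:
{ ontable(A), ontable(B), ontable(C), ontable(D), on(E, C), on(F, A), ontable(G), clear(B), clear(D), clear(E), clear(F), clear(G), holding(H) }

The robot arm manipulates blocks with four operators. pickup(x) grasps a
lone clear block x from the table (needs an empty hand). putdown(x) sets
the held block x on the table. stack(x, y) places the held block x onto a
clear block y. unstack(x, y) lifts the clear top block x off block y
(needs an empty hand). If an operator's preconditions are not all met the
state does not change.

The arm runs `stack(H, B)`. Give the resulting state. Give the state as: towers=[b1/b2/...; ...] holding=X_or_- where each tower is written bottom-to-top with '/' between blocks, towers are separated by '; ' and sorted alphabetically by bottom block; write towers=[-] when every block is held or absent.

towers=[A/F; B/H; C/E; D; G] holding=-

before: towers=[A/F; B; C/E; D; G] holding=H
pre[stack(H, B)]: holding(H) ok, clear(B) ok, H≠B ok
all met → apply stack(H, B)
after:  towers=[A/F; B/H; C/E; D; G] holding=-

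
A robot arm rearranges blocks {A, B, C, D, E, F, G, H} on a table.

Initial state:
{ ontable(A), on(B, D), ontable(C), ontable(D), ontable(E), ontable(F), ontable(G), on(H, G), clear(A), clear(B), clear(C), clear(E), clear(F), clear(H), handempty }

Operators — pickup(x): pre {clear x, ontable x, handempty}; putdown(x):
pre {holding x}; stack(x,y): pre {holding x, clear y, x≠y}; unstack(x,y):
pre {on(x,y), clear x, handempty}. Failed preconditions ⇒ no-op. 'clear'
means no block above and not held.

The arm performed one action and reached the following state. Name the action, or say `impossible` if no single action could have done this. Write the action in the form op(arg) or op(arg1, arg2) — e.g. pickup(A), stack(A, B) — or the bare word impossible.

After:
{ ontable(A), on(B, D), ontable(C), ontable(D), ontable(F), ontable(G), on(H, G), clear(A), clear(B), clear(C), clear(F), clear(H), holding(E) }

target: towers=[A; C; D/B; F; G/H] holding=E
         pickup(A) → towers=[C; D/B; E; F; G/H] holding=A
         pickup(E) → towers=[A; C; D/B; F; G/H] holding=E  ← match
     unstack(H, G) → towers=[A; C; D/B; E; F; G] holding=H
     unstack(B, D) → towers=[A; C; D; E; F; G/H] holding=B
         pickup(F) → towers=[A; C; D/B; E; G/H] holding=F
         pickup(C) → towers=[A; D/B; E; F; G/H] holding=C

pickup(E)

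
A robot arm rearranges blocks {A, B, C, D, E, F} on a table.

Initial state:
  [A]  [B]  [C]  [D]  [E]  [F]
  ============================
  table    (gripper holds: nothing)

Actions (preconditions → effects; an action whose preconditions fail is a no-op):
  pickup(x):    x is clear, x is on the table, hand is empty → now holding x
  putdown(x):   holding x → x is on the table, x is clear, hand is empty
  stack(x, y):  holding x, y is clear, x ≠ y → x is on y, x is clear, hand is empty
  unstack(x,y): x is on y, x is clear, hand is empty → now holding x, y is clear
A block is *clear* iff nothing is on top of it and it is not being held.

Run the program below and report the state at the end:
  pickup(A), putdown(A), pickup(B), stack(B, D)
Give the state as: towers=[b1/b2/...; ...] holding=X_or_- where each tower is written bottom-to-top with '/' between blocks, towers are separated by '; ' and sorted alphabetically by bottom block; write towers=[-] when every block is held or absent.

step 1 (pickup(A)): towers=[B; C; D; E; F] holding=A
step 2 (putdown(A)): towers=[A; B; C; D; E; F] holding=-
step 3 (pickup(B)): towers=[A; C; D; E; F] holding=B
step 4 (stack(B, D)): towers=[A; C; D/B; E; F] holding=-

towers=[A; C; D/B; E; F] holding=-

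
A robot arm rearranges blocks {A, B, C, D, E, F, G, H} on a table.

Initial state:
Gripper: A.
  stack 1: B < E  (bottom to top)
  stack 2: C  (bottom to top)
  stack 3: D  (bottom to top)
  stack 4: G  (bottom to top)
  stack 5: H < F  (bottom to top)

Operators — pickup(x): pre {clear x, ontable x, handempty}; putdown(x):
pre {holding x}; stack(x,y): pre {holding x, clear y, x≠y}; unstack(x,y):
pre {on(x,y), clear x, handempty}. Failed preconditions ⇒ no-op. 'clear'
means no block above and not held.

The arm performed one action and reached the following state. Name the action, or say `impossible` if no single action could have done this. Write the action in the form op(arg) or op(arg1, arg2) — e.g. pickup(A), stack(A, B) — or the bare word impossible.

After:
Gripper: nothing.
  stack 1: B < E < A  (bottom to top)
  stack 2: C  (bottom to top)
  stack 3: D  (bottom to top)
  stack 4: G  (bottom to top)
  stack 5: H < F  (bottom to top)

stack(A, E)

target: towers=[B/E/A; C; D; G; H/F] holding=-
        putdown(A) → towers=[A; B/E; C; D; G; H/F] holding=-
       stack(A, G) → towers=[B/E; C; D; G/A; H/F] holding=-
       stack(A, E) → towers=[B/E/A; C; D; G; H/F] holding=-  ← match
       stack(A, F) → towers=[B/E; C; D; G; H/F/A] holding=-
       stack(A, D) → towers=[B/E; C; D/A; G; H/F] holding=-
       stack(A, C) → towers=[B/E; C/A; D; G; H/F] holding=-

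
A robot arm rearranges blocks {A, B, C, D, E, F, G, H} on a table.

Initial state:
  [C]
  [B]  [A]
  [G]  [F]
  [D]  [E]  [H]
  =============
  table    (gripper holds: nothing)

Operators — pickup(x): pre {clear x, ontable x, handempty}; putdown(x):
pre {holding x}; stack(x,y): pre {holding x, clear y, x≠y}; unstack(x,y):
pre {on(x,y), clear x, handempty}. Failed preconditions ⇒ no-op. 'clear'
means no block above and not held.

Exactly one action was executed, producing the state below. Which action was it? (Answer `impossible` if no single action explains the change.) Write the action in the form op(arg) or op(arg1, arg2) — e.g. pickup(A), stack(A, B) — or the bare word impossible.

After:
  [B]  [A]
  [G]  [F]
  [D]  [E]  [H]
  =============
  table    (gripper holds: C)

unstack(C, B)

target: towers=[D/G/B; E/F/A; H] holding=C
     unstack(A, F) → towers=[D/G/B/C; E/F; H] holding=A
         pickup(H) → towers=[D/G/B/C; E/F/A] holding=H
     unstack(C, B) → towers=[D/G/B; E/F/A; H] holding=C  ← match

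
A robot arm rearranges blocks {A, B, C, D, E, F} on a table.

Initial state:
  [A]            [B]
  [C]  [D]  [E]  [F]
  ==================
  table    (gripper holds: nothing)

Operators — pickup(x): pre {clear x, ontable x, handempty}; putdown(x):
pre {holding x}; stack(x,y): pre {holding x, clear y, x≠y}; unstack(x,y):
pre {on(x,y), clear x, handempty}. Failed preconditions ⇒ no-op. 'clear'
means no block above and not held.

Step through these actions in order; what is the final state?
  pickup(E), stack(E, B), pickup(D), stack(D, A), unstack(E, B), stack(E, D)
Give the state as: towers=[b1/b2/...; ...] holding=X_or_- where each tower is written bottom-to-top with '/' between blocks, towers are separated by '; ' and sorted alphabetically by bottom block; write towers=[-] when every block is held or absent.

towers=[C/A/D/E; F/B] holding=-

step 1 (pickup(E)): towers=[C/A; D; F/B] holding=E
step 2 (stack(E, B)): towers=[C/A; D; F/B/E] holding=-
step 3 (pickup(D)): towers=[C/A; F/B/E] holding=D
step 4 (stack(D, A)): towers=[C/A/D; F/B/E] holding=-
step 5 (unstack(E, B)): towers=[C/A/D; F/B] holding=E
step 6 (stack(E, D)): towers=[C/A/D/E; F/B] holding=-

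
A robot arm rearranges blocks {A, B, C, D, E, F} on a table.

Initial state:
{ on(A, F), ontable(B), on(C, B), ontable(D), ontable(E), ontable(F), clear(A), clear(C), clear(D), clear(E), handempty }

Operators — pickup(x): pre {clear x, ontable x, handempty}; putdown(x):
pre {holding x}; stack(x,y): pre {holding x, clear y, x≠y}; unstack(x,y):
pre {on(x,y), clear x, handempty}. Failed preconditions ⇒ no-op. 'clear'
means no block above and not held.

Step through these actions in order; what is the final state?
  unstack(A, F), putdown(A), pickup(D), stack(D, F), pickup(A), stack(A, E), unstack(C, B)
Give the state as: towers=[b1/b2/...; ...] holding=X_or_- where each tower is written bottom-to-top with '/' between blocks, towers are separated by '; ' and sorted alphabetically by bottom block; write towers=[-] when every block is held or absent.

towers=[B; E/A; F/D] holding=C

step 1 (unstack(A, F)): towers=[B/C; D; E; F] holding=A
step 2 (putdown(A)): towers=[A; B/C; D; E; F] holding=-
step 3 (pickup(D)): towers=[A; B/C; E; F] holding=D
step 4 (stack(D, F)): towers=[A; B/C; E; F/D] holding=-
step 5 (pickup(A)): towers=[B/C; E; F/D] holding=A
step 6 (stack(A, E)): towers=[B/C; E/A; F/D] holding=-
step 7 (unstack(C, B)): towers=[B; E/A; F/D] holding=C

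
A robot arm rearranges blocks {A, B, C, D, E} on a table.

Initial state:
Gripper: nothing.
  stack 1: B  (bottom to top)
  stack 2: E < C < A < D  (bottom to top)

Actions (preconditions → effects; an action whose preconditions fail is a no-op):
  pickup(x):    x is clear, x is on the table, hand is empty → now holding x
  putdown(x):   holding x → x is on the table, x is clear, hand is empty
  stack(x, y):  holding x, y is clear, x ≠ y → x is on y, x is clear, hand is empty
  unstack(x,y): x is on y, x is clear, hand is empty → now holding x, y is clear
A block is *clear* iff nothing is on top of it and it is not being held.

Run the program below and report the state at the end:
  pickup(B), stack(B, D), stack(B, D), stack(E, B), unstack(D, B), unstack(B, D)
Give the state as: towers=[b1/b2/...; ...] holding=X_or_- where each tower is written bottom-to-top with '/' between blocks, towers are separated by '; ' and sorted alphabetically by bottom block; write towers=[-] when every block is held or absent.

towers=[E/C/A/D] holding=B

step 1 (pickup(B)): towers=[E/C/A/D] holding=B
step 2 (stack(B, D)): towers=[E/C/A/D/B] holding=-
step 3 (stack(B, D)) [no-op]: towers=[E/C/A/D/B] holding=-
step 4 (stack(E, B)) [no-op]: towers=[E/C/A/D/B] holding=-
step 5 (unstack(D, B)) [no-op]: towers=[E/C/A/D/B] holding=-
step 6 (unstack(B, D)): towers=[E/C/A/D] holding=B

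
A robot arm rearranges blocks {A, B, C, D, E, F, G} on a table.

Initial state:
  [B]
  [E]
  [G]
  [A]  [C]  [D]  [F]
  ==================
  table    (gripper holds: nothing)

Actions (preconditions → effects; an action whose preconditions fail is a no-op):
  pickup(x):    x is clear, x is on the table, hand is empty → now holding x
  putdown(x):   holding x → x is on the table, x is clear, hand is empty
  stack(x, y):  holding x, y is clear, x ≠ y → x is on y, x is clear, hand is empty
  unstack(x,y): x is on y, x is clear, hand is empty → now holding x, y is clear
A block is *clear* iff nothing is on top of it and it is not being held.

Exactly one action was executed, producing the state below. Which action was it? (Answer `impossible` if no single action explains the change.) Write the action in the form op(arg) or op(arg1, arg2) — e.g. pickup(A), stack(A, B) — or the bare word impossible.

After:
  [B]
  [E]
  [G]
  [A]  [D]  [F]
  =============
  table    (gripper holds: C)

target: towers=[A/G/E/B; D; F] holding=C
     unstack(B, E) → towers=[A/G/E; C; D; F] holding=B
         pickup(F) → towers=[A/G/E/B; C; D] holding=F
         pickup(D) → towers=[A/G/E/B; C; F] holding=D
         pickup(C) → towers=[A/G/E/B; D; F] holding=C  ← match

pickup(C)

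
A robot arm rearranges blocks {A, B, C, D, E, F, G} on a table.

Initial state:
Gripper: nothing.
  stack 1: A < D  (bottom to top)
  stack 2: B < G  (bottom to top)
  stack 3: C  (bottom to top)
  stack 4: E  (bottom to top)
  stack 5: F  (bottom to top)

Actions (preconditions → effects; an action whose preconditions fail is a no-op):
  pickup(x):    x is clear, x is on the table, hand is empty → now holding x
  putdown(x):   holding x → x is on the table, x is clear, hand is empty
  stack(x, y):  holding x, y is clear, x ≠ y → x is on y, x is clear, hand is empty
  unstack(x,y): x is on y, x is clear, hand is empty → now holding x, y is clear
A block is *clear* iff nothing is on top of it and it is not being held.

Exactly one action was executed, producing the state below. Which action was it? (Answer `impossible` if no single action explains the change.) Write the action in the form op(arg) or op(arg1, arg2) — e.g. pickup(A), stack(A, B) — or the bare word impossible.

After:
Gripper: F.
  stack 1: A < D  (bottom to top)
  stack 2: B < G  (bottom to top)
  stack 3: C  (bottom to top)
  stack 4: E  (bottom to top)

pickup(F)

target: towers=[A/D; B/G; C; E] holding=F
         pickup(F) → towers=[A/D; B/G; C; E] holding=F  ← match
     unstack(G, B) → towers=[A/D; B; C; E; F] holding=G
     unstack(D, A) → towers=[A; B/G; C; E; F] holding=D
         pickup(E) → towers=[A/D; B/G; C; F] holding=E
         pickup(C) → towers=[A/D; B/G; E; F] holding=C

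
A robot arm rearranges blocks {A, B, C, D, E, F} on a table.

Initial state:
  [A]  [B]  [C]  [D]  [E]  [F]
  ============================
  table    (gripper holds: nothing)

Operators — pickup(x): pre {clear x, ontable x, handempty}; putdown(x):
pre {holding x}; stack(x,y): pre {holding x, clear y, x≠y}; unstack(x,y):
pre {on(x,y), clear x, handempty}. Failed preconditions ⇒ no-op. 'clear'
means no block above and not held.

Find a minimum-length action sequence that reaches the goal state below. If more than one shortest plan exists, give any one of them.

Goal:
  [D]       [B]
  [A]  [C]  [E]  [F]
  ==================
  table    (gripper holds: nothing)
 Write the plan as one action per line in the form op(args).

step 1 (pickup(B)): towers=[A; C; D; E; F] holding=B
step 2 (stack(B, E)): towers=[A; C; D; E/B; F] holding=-
step 3 (pickup(D)): towers=[A; C; E/B; F] holding=D
step 4 (stack(D, A)): towers=[A/D; C; E/B; F] holding=-
goal check: towers=[A/D; C; E/B; F] holding=- — reached (length 4, optimal by BFS)

pickup(B)
stack(B, E)
pickup(D)
stack(D, A)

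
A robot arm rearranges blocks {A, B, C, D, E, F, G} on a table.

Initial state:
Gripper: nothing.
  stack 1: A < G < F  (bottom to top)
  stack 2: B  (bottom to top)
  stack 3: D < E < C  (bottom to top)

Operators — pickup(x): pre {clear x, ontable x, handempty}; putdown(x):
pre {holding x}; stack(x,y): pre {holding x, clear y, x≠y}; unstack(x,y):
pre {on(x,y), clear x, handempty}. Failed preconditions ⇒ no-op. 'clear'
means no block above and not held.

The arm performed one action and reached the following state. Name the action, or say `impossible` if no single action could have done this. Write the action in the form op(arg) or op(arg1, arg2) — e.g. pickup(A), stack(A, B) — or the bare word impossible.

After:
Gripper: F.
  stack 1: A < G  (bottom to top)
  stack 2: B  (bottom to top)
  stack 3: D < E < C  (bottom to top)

target: towers=[A/G; B; D/E/C] holding=F
         pickup(B) → towers=[A/G/F; D/E/C] holding=B
     unstack(F, G) → towers=[A/G; B; D/E/C] holding=F  ← match
     unstack(C, E) → towers=[A/G/F; B; D/E] holding=C

unstack(F, G)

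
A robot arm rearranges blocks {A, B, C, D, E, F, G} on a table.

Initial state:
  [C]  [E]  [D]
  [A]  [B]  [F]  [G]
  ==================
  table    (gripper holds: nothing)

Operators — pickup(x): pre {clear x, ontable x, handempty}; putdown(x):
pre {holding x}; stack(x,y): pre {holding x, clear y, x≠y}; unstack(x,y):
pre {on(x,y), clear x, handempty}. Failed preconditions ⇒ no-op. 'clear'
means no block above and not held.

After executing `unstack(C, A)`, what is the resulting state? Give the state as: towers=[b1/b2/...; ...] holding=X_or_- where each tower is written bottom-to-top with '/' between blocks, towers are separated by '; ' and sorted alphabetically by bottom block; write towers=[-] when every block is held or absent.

towers=[A; B/E; F/D; G] holding=C

before: towers=[A/C; B/E; F/D; G] holding=-
pre[unstack(C, A)]: on(C,A) ok, clear(C) ok, handempty ok
all met → apply unstack(C, A)
after:  towers=[A; B/E; F/D; G] holding=C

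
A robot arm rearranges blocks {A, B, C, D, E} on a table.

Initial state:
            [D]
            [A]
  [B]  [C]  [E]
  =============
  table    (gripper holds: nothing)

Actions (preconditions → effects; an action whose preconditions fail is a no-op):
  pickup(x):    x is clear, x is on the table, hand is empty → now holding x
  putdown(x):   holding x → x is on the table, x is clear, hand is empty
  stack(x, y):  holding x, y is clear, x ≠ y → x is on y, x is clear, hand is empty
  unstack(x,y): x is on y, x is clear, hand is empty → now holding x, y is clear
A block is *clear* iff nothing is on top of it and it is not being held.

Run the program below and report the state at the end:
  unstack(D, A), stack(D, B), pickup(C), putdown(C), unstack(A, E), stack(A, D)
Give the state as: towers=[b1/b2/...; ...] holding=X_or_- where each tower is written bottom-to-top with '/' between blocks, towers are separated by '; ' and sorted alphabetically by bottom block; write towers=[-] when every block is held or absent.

towers=[B/D/A; C; E] holding=-

step 1 (unstack(D, A)): towers=[B; C; E/A] holding=D
step 2 (stack(D, B)): towers=[B/D; C; E/A] holding=-
step 3 (pickup(C)): towers=[B/D; E/A] holding=C
step 4 (putdown(C)): towers=[B/D; C; E/A] holding=-
step 5 (unstack(A, E)): towers=[B/D; C; E] holding=A
step 6 (stack(A, D)): towers=[B/D/A; C; E] holding=-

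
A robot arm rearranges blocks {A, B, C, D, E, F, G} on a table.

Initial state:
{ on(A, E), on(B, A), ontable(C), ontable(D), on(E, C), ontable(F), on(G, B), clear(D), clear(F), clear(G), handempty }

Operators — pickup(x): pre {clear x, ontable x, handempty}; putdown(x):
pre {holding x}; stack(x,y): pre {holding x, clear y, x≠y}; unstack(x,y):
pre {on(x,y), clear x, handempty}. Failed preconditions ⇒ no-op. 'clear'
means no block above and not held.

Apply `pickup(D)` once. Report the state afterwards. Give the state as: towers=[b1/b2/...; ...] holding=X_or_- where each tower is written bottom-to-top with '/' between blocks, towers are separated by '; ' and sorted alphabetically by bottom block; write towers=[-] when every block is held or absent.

before: towers=[C/E/A/B/G; D; F] holding=-
pre[pickup(D)]: clear(D) ✓, ontable(D) ✓, handempty ✓
all met → apply pickup(D)
after:  towers=[C/E/A/B/G; F] holding=D

towers=[C/E/A/B/G; F] holding=D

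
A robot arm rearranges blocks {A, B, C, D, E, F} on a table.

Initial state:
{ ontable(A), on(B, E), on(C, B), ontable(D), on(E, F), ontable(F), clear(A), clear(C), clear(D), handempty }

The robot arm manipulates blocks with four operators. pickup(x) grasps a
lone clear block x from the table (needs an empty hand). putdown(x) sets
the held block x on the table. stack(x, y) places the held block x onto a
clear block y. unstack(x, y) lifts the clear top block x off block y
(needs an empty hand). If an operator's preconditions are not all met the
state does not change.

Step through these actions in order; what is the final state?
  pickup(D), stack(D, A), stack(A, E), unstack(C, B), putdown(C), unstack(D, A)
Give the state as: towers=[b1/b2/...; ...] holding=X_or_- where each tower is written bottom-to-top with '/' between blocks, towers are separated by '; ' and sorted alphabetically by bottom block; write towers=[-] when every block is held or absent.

step 1 (pickup(D)): towers=[A; F/E/B/C] holding=D
step 2 (stack(D, A)): towers=[A/D; F/E/B/C] holding=-
step 3 (stack(A, E)) [no-op]: towers=[A/D; F/E/B/C] holding=-
step 4 (unstack(C, B)): towers=[A/D; F/E/B] holding=C
step 5 (putdown(C)): towers=[A/D; C; F/E/B] holding=-
step 6 (unstack(D, A)): towers=[A; C; F/E/B] holding=D

towers=[A; C; F/E/B] holding=D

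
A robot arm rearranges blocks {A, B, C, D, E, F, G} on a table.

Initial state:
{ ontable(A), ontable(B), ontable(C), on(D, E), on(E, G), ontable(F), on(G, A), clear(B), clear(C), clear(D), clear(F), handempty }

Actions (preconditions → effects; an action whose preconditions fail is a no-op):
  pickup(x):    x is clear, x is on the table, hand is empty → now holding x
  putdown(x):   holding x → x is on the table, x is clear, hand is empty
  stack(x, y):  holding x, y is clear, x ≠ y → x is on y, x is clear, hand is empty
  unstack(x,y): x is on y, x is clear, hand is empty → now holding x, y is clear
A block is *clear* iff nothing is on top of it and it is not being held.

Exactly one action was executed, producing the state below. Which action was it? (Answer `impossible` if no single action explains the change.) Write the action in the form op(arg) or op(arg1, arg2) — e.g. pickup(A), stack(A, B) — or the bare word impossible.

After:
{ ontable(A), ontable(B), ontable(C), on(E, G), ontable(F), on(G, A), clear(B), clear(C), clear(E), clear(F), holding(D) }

unstack(D, E)

target: towers=[A/G/E; B; C; F] holding=D
         pickup(B) → towers=[A/G/E/D; C; F] holding=B
         pickup(F) → towers=[A/G/E/D; B; C] holding=F
     unstack(D, E) → towers=[A/G/E; B; C; F] holding=D  ← match
         pickup(C) → towers=[A/G/E/D; B; F] holding=C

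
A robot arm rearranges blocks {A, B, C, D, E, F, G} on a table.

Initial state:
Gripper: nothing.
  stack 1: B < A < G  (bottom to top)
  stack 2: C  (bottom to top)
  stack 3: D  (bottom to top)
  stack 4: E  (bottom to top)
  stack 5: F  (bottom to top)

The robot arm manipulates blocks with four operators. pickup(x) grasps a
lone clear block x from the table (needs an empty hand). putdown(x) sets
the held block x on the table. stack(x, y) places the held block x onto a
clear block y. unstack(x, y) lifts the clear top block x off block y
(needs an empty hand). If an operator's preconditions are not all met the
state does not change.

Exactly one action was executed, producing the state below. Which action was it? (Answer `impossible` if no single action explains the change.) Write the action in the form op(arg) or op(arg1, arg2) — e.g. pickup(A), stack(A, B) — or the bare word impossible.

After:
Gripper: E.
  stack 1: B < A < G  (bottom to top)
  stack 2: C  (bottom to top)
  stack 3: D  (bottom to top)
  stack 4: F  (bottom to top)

pickup(E)

target: towers=[B/A/G; C; D; F] holding=E
         pickup(F) → towers=[B/A/G; C; D; E] holding=F
     unstack(G, A) → towers=[B/A; C; D; E; F] holding=G
         pickup(D) → towers=[B/A/G; C; E; F] holding=D
         pickup(E) → towers=[B/A/G; C; D; F] holding=E  ← match
         pickup(C) → towers=[B/A/G; D; E; F] holding=C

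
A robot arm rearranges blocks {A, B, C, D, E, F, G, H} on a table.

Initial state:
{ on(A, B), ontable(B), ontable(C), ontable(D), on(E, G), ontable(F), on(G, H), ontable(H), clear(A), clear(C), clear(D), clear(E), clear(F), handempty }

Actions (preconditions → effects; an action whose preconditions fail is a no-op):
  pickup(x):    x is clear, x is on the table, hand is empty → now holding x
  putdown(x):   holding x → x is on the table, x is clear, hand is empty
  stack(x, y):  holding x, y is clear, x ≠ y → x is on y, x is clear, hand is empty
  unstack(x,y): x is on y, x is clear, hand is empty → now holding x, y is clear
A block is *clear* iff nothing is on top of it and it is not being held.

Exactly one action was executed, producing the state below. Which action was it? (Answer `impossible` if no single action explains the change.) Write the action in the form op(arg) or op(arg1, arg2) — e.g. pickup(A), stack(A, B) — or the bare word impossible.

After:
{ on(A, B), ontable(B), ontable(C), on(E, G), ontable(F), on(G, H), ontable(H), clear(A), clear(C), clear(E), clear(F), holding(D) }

pickup(D)

target: towers=[B/A; C; F; H/G/E] holding=D
     unstack(A, B) → towers=[B; C; D; F; H/G/E] holding=A
     unstack(E, G) → towers=[B/A; C; D; F; H/G] holding=E
         pickup(F) → towers=[B/A; C; D; H/G/E] holding=F
         pickup(D) → towers=[B/A; C; F; H/G/E] holding=D  ← match
         pickup(C) → towers=[B/A; D; F; H/G/E] holding=C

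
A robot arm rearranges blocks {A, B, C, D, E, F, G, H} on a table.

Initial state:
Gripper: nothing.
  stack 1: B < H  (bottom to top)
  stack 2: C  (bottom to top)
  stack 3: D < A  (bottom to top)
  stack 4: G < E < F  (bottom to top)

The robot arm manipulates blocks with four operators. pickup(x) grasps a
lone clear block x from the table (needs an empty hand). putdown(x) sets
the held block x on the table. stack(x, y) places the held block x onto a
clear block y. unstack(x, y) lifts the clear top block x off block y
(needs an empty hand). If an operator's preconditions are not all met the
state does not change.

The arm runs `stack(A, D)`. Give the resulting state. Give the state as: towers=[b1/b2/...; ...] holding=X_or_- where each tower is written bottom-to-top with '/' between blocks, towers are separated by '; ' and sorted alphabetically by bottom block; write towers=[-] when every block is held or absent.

towers=[B/H; C; D/A; G/E/F] holding=-

before: towers=[B/H; C; D/A; G/E/F] holding=-
pre[stack(A, D)]: holding(A) fail, clear(D) fail, A≠D ok
holding(A), clear(D) unmet → stack(A, D) is a no-op
after:  towers=[B/H; C; D/A; G/E/F] holding=-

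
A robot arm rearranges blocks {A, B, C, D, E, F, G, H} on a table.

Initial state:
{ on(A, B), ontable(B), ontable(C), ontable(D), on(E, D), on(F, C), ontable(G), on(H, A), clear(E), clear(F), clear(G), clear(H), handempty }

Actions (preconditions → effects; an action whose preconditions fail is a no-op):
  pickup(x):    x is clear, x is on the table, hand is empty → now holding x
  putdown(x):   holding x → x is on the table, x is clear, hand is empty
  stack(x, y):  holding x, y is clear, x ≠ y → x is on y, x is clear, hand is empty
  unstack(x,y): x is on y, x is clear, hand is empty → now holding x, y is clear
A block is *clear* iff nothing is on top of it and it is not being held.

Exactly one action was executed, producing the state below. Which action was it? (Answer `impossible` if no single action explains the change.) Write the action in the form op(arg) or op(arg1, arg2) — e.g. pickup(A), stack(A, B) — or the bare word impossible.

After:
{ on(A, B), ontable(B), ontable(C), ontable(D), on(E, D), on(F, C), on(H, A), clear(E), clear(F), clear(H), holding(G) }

target: towers=[B/A/H; C/F; D/E] holding=G
         pickup(G) → towers=[B/A/H; C/F; D/E] holding=G  ← match
     unstack(E, D) → towers=[B/A/H; C/F; D; G] holding=E
     unstack(H, A) → towers=[B/A; C/F; D/E; G] holding=H
     unstack(F, C) → towers=[B/A/H; C; D/E; G] holding=F

pickup(G)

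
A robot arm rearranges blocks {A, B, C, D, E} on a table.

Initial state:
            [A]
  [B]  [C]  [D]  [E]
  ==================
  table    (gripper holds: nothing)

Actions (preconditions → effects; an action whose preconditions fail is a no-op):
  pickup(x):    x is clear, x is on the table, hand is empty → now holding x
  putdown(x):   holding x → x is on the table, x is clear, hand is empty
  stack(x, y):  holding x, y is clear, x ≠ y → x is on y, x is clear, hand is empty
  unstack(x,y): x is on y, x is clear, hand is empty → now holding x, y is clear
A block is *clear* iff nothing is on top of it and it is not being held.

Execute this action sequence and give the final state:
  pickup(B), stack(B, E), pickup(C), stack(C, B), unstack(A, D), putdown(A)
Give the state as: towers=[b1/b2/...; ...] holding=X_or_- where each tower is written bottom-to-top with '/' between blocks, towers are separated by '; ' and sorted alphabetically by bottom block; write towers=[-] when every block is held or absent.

step 1 (pickup(B)): towers=[C; D/A; E] holding=B
step 2 (stack(B, E)): towers=[C; D/A; E/B] holding=-
step 3 (pickup(C)): towers=[D/A; E/B] holding=C
step 4 (stack(C, B)): towers=[D/A; E/B/C] holding=-
step 5 (unstack(A, D)): towers=[D; E/B/C] holding=A
step 6 (putdown(A)): towers=[A; D; E/B/C] holding=-

towers=[A; D; E/B/C] holding=-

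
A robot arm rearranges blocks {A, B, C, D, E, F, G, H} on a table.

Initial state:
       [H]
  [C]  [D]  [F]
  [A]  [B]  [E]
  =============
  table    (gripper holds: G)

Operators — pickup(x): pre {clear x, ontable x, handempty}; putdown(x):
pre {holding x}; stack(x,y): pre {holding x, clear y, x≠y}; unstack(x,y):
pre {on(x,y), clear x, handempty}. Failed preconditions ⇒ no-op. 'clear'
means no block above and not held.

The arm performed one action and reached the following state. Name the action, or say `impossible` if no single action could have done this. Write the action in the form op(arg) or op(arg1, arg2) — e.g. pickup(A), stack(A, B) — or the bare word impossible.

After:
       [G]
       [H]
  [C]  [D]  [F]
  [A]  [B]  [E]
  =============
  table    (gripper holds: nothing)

stack(G, H)

target: towers=[A/C; B/D/H/G; E/F] holding=-
        putdown(G) → towers=[A/C; B/D/H; E/F; G] holding=-
       stack(G, H) → towers=[A/C; B/D/H/G; E/F] holding=-  ← match
       stack(G, F) → towers=[A/C; B/D/H; E/F/G] holding=-
       stack(G, C) → towers=[A/C/G; B/D/H; E/F] holding=-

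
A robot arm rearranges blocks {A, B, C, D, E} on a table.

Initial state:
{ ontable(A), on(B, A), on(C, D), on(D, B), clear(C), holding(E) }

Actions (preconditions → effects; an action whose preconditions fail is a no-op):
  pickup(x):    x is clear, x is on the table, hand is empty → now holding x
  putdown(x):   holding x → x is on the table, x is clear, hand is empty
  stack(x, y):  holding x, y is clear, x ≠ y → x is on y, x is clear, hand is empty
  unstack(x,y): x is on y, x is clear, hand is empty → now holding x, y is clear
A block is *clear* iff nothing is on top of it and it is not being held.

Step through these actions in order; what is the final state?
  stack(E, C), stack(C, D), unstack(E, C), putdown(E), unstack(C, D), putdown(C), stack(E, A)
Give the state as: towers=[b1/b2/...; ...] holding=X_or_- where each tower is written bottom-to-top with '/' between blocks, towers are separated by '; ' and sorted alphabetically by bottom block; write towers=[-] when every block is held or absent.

step 1 (stack(E, C)): towers=[A/B/D/C/E] holding=-
step 2 (stack(C, D)) [no-op]: towers=[A/B/D/C/E] holding=-
step 3 (unstack(E, C)): towers=[A/B/D/C] holding=E
step 4 (putdown(E)): towers=[A/B/D/C; E] holding=-
step 5 (unstack(C, D)): towers=[A/B/D; E] holding=C
step 6 (putdown(C)): towers=[A/B/D; C; E] holding=-
step 7 (stack(E, A)) [no-op]: towers=[A/B/D; C; E] holding=-

towers=[A/B/D; C; E] holding=-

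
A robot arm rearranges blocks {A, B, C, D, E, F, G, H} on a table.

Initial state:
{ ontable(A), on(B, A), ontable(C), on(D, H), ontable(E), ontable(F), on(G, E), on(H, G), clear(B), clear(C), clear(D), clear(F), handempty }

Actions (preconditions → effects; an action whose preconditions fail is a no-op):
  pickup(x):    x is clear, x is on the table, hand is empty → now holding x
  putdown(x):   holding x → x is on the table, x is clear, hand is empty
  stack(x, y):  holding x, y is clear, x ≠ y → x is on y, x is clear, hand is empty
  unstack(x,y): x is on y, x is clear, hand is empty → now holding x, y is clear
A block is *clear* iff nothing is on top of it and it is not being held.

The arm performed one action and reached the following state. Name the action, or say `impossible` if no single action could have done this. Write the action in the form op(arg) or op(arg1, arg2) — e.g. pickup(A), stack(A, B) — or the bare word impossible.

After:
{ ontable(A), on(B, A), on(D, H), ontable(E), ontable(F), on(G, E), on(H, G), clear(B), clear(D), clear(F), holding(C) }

pickup(C)

target: towers=[A/B; E/G/H/D; F] holding=C
     unstack(B, A) → towers=[A; C; E/G/H/D; F] holding=B
         pickup(F) → towers=[A/B; C; E/G/H/D] holding=F
     unstack(D, H) → towers=[A/B; C; E/G/H; F] holding=D
         pickup(C) → towers=[A/B; E/G/H/D; F] holding=C  ← match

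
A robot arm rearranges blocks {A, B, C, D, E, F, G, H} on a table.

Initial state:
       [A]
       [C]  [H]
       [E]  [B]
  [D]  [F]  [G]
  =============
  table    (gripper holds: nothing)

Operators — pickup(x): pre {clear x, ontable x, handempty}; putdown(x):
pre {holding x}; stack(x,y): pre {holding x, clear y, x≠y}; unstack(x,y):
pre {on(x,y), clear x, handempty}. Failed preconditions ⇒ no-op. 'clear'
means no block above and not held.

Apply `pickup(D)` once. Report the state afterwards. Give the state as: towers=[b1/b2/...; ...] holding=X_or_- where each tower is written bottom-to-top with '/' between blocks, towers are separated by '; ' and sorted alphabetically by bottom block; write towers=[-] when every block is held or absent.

towers=[F/E/C/A; G/B/H] holding=D

before: towers=[D; F/E/C/A; G/B/H] holding=-
pre[pickup(D)]: clear(D) ok, ontable(D) ok, handempty ok
all met → apply pickup(D)
after:  towers=[F/E/C/A; G/B/H] holding=D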